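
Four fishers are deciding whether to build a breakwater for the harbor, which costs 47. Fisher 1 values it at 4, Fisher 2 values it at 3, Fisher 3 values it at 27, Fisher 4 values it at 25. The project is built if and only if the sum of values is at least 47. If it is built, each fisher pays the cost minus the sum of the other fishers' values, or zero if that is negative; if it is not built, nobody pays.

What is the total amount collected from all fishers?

Total value 59 ≥ cost 47, so it is built.
Fisher 1: others sum to 55; max(0, 47 - 55) = 0.
Fisher 2: others sum to 56; max(0, 47 - 56) = 0.
Fisher 3: others sum to 32; max(0, 47 - 32) = 15.
Fisher 4: others sum to 34; max(0, 47 - 34) = 13.
Total collected = 0 + 0 + 15 + 13 = 28.

28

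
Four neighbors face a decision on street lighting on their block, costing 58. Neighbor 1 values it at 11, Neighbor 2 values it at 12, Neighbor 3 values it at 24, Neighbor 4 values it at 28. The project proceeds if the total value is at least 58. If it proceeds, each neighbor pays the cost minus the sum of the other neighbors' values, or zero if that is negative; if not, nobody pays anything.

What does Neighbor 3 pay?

7

Total value 75 ≥ cost 58, so the project is built.
The other neighbors' values sum to 51.
Cost minus that sum is 58 - 51 = 7.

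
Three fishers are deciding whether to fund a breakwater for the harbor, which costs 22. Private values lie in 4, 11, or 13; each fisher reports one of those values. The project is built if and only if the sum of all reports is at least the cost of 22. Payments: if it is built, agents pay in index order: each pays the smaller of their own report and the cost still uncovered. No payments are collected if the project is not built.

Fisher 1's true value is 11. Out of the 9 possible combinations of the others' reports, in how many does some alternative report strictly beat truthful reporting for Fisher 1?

4

Others report (11, 11): truth gives 0; report 4 gives 7 > 0. Violating.
Others report (11, 13): truth gives 0; report 4 gives 7 > 0. Violating.
Others report (13, 11): truth gives 0; report 4 gives 7 > 0. Violating.
Others report (13, 13): truth gives 0; report 4 gives 7 > 0. Violating.
Others report (4, 4): truth gives 0; no alternative beats it.
Others report (4, 11): truth gives 0; no alternative beats it.
(Checking all 9 profiles: 4 have a profitable deviation, 5 do not.)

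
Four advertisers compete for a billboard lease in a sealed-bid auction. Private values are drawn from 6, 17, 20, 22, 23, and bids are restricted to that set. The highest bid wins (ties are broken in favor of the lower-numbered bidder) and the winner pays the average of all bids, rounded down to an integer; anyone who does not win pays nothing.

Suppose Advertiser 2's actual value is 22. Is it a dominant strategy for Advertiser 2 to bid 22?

No

Consider the case where Advertiser 1 bids 6, Advertiser 3 bids 6 and Advertiser 4 bids 6.
Truthful bid 22: wins, pays 10, utility 22 - 10 = 12.
Bid 17 instead: wins, pays 8, utility 22 - 8 = 14.
Since 14 > 12, bidding 17 is strictly better here, so truthful bidding is not dominant.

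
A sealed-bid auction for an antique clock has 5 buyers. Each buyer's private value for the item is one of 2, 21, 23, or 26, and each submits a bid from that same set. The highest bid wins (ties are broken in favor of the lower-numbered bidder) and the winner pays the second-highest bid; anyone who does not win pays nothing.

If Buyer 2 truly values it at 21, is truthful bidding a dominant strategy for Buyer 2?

Check each profile of the others' bids and compare truth against every alternative bid.
Others bid (2, 2, 2, 2): truth gives 19, best alternative gives 19.
Others bid (2, 2, 2, 21): truth gives 0, best alternative gives 0.
Others bid (2, 2, 2, 23): truth gives 0, best alternative gives 0.
Others bid (2, 2, 2, 26): truth gives 0, best alternative gives 0.
Others bid (2, 2, 21, 2): truth gives 0, best alternative gives 0.
Others bid (2, 2, 21, 21): truth gives 0, best alternative gives 0.
(Remaining 250 profiles checked similarly; truth is weakly best in each.)
In every case the truthful bid is at least as good as any alternative, so it is a dominant strategy.

Yes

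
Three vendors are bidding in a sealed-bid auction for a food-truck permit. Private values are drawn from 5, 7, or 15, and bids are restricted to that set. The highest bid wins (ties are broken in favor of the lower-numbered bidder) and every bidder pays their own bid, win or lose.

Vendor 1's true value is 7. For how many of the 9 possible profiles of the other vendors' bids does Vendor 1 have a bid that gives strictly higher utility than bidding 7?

Others bid (5, 5): truth gives 0; bid 5 gives 2 > 0. Violating.
Others bid (5, 15): truth gives -7; bid 5 gives -5 > -7. Violating.
Others bid (7, 15): truth gives -7; bid 5 gives -5 > -7. Violating.
Others bid (15, 5): truth gives -7; bid 5 gives -5 > -7. Violating.
Others bid (5, 7): truth gives 0; no alternative beats it.
Others bid (7, 5): truth gives 0; no alternative beats it.
(Checking all 9 profiles: 6 have a profitable deviation, 3 do not.)

6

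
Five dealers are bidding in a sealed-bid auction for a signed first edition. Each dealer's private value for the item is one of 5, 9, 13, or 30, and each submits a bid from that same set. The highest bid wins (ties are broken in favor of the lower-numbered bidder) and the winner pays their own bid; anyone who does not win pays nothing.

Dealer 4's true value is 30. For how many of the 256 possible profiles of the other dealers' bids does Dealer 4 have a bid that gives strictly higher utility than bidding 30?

Others bid (5, 5, 5, 5): truth gives 0; bid 9 gives 21 > 0. Violating.
Others bid (5, 5, 5, 9): truth gives 0; bid 9 gives 21 > 0. Violating.
Others bid (5, 5, 5, 13): truth gives 0; bid 13 gives 17 > 0. Violating.
Others bid (5, 5, 9, 5): truth gives 0; bid 13 gives 17 > 0. Violating.
Others bid (5, 5, 5, 30): truth gives 0; no alternative beats it.
Others bid (5, 5, 9, 30): truth gives 0; no alternative beats it.
(Checking all 256 profiles: 24 have a profitable deviation, 232 do not.)

24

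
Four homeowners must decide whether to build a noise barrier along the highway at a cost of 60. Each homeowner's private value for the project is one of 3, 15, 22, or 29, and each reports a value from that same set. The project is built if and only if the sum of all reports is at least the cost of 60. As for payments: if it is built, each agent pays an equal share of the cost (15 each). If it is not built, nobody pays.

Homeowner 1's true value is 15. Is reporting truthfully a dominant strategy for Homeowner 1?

Check each profile of the others' reports and compare truth against every alternative report.
Others report (3, 3, 3): truth gives 0, best alternative gives 0.
Others report (3, 3, 15): truth gives 0, best alternative gives 0.
Others report (3, 3, 22): truth gives 0, best alternative gives 0.
Others report (3, 3, 29): truth gives 0, best alternative gives 0.
Others report (3, 15, 3): truth gives 0, best alternative gives 0.
Others report (3, 15, 15): truth gives 0, best alternative gives 0.
(Remaining 58 profiles checked similarly; truth is weakly best in each.)
In every case the truthful report is at least as good as any alternative, so it is a dominant strategy.

Yes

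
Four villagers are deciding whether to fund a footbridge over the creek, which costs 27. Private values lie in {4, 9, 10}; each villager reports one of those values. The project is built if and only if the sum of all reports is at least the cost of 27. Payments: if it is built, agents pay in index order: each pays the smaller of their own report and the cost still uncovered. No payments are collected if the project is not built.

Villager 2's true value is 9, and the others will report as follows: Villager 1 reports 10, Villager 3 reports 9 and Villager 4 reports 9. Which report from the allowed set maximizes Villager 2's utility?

Report 4: project built, pays 4, utility 9 - 4 = 5.
Report 9: project built, pays 9, utility 9 - 9 = 0.
Report 10: project built, pays 10, utility 9 - 10 = -1.
The best choice is 4 with utility 5.

4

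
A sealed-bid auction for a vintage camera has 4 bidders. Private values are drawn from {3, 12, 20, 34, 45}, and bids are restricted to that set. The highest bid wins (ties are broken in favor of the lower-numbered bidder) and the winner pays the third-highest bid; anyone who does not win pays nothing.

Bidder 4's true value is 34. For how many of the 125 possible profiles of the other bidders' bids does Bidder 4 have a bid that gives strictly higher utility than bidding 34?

Others bid (3, 3, 34): truth gives 0; bid 45 gives 31 > 0. Violating.
Others bid (3, 12, 34): truth gives 0; bid 45 gives 22 > 0. Violating.
Others bid (3, 20, 34): truth gives 0; bid 45 gives 14 > 0. Violating.
Others bid (3, 34, 3): truth gives 0; bid 45 gives 31 > 0. Violating.
Others bid (3, 3, 3): truth gives 31; no alternative beats it.
Others bid (3, 3, 12): truth gives 31; no alternative beats it.
(Checking all 125 profiles: 27 have a profitable deviation, 98 do not.)

27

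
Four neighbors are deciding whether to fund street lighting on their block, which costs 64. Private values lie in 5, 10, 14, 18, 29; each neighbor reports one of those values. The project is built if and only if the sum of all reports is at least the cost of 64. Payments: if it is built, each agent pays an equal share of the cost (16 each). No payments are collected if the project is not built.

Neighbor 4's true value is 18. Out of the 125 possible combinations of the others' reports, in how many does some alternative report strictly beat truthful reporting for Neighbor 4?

31

Others report (5, 5, 29): truth gives 0; report 29 gives 2 > 0. Violating.
Others report (5, 10, 29): truth gives 0; report 29 gives 2 > 0. Violating.
Others report (5, 14, 18): truth gives 0; report 29 gives 2 > 0. Violating.
Others report (5, 18, 14): truth gives 0; report 29 gives 2 > 0. Violating.
Others report (5, 5, 5): truth gives 0; no alternative beats it.
Others report (5, 5, 10): truth gives 0; no alternative beats it.
(Checking all 125 profiles: 31 have a profitable deviation, 94 do not.)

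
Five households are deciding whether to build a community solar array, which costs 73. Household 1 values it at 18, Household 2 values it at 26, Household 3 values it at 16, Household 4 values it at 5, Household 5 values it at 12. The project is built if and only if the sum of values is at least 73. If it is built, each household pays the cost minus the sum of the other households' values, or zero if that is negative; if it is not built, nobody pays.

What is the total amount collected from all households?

Total value 77 ≥ cost 73, so it is built.
Household 1: others sum to 59; max(0, 73 - 59) = 14.
Household 2: others sum to 51; max(0, 73 - 51) = 22.
Household 3: others sum to 61; max(0, 73 - 61) = 12.
Household 4: others sum to 72; max(0, 73 - 72) = 1.
Household 5: others sum to 65; max(0, 73 - 65) = 8.
Total collected = 14 + 22 + 12 + 1 + 8 = 57.

57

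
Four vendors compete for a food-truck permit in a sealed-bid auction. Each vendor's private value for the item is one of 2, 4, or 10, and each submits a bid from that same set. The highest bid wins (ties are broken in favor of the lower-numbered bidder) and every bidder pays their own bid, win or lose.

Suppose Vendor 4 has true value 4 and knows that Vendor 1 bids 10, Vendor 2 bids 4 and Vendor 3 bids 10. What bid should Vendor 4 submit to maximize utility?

Bid 2: loses but pays 2, utility -2.
Bid 4: loses but pays 4, utility -4.
Bid 10: loses but pays 10, utility -10.
The best choice is 2 with utility -2.

2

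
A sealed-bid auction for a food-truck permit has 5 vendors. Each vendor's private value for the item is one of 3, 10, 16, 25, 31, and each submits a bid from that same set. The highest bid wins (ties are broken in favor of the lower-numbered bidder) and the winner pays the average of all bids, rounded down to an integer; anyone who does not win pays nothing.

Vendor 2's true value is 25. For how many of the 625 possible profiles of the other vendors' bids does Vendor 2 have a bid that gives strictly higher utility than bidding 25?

327

Others bid (3, 3, 3, 3): truth gives 18; bid 10 gives 21 > 18. Violating.
Others bid (3, 3, 3, 10): truth gives 17; bid 10 gives 20 > 17. Violating.
Others bid (3, 3, 3, 16): truth gives 15; bid 16 gives 17 > 15. Violating.
Others bid (3, 3, 3, 31): truth gives 0; bid 31 gives 11 > 0. Violating.
Others bid (3, 3, 3, 25): truth gives 14; no alternative beats it.
Others bid (3, 3, 10, 25): truth gives 12; no alternative beats it.
(Checking all 625 profiles: 327 have a profitable deviation, 298 do not.)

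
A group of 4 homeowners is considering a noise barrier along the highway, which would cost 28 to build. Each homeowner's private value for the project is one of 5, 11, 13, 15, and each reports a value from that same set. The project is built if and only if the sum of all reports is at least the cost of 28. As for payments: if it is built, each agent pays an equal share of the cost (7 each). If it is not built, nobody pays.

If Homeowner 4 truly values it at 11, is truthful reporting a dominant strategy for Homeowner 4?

No

Consider the case where Homeowner 1 reports 5, Homeowner 2 reports 5 and Homeowner 3 reports 5.
Truthful report 11: project not built, utility 0.
Report 13 instead: project built, pays 7, utility 11 - 7 = 4.
Since 4 > 0, reporting 13 is strictly better here, so truthful reporting is not dominant.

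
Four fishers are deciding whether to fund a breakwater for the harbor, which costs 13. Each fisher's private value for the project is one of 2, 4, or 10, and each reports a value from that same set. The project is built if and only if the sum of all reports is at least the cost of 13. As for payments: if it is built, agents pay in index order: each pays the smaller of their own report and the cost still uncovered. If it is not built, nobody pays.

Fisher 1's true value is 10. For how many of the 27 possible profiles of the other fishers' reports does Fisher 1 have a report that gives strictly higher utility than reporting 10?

Others report (2, 2, 10): truth gives 0; report 2 gives 8 > 0. Violating.
Others report (2, 4, 4): truth gives 0; report 4 gives 6 > 0. Violating.
Others report (2, 4, 10): truth gives 0; report 2 gives 8 > 0. Violating.
Others report (2, 10, 2): truth gives 0; report 2 gives 8 > 0. Violating.
Others report (2, 2, 2): truth gives 0; no alternative beats it.
Others report (2, 2, 4): truth gives 0; no alternative beats it.
(Checking all 27 profiles: 23 have a profitable deviation, 4 do not.)

23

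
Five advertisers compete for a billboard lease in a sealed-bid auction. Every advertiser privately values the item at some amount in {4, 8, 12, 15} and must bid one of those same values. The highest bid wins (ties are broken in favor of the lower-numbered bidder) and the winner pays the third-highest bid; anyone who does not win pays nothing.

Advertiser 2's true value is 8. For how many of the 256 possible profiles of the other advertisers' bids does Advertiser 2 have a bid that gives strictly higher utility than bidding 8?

8

Others bid (4, 4, 4, 12): truth gives 0; bid 12 gives 4 > 0. Violating.
Others bid (4, 4, 4, 15): truth gives 0; bid 15 gives 4 > 0. Violating.
Others bid (4, 4, 12, 4): truth gives 0; bid 12 gives 4 > 0. Violating.
Others bid (4, 4, 15, 4): truth gives 0; bid 15 gives 4 > 0. Violating.
Others bid (4, 4, 4, 4): truth gives 4; no alternative beats it.
Others bid (4, 4, 4, 8): truth gives 4; no alternative beats it.
(Checking all 256 profiles: 8 have a profitable deviation, 248 do not.)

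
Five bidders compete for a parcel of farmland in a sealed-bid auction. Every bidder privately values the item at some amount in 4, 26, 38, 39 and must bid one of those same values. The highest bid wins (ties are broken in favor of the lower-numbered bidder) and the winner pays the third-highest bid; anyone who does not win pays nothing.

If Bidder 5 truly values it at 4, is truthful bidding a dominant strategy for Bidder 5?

Check each profile of the others' bids and compare truth against every alternative bid.
Others bid (4, 4, 4, 4): truth gives 0, best alternative gives 0.
Others bid (4, 4, 4, 26): truth gives 0, best alternative gives 0.
Others bid (4, 4, 4, 38): truth gives 0, best alternative gives 0.
Others bid (4, 4, 4, 39): truth gives 0, best alternative gives 0.
Others bid (4, 4, 26, 4): truth gives 0, best alternative gives 0.
Others bid (4, 4, 26, 26): truth gives 0, best alternative gives 0.
(Remaining 250 profiles checked similarly; truth is weakly best in each.)
In every case the truthful bid is at least as good as any alternative, so it is a dominant strategy.

Yes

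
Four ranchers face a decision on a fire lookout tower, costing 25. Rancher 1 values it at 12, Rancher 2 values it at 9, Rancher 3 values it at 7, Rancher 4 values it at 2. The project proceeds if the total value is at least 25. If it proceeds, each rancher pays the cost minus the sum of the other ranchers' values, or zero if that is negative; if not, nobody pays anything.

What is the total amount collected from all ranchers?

13

Total value 30 ≥ cost 25, so it is built.
Rancher 1: others sum to 18; max(0, 25 - 18) = 7.
Rancher 2: others sum to 21; max(0, 25 - 21) = 4.
Rancher 3: others sum to 23; max(0, 25 - 23) = 2.
Rancher 4: others sum to 28; max(0, 25 - 28) = 0.
Total collected = 7 + 4 + 2 + 0 = 13.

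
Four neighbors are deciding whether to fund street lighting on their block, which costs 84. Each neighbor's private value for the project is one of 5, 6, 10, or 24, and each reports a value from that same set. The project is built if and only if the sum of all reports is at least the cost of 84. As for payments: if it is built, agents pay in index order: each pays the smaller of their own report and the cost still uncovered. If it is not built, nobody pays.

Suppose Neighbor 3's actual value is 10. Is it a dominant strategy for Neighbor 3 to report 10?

Check each profile of the others' reports and compare truth against every alternative report.
Others report (5, 5, 5): truth gives 0, best alternative gives 0.
Others report (5, 5, 6): truth gives 0, best alternative gives 0.
Others report (5, 5, 10): truth gives 0, best alternative gives 0.
Others report (5, 5, 24): truth gives 0, best alternative gives 0.
Others report (5, 6, 5): truth gives 0, best alternative gives 0.
Others report (5, 6, 6): truth gives 0, best alternative gives 0.
(Remaining 58 profiles checked similarly; truth is weakly best in each.)
In every case the truthful report is at least as good as any alternative, so it is a dominant strategy.

Yes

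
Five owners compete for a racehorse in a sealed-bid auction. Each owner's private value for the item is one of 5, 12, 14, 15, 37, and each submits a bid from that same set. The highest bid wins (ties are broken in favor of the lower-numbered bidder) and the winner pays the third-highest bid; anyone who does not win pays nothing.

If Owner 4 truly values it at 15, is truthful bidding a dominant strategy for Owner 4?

No

Consider the case where Owner 1 bids 5, Owner 2 bids 5, Owner 3 bids 5 and Owner 5 bids 37.
Truthful bid 15: loses, pays 0, utility 0.
Bid 37 instead: wins, pays 5, utility 15 - 5 = 10.
Since 10 > 0, bidding 37 is strictly better here, so truthful bidding is not dominant.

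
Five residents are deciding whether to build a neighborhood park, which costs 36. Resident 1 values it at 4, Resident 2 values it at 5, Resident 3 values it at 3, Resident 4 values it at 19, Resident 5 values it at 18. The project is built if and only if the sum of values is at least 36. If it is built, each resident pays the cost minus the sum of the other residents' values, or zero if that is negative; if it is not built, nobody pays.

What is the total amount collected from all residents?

11

Total value 49 ≥ cost 36, so it is built.
Resident 1: others sum to 45; max(0, 36 - 45) = 0.
Resident 2: others sum to 44; max(0, 36 - 44) = 0.
Resident 3: others sum to 46; max(0, 36 - 46) = 0.
Resident 4: others sum to 30; max(0, 36 - 30) = 6.
Resident 5: others sum to 31; max(0, 36 - 31) = 5.
Total collected = 0 + 0 + 0 + 6 + 5 = 11.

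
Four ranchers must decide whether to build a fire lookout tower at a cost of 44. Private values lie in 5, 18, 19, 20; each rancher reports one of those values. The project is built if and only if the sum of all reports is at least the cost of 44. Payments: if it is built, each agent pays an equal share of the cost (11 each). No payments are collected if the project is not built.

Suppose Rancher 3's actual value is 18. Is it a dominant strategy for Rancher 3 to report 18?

Check each profile of the others' reports and compare truth against every alternative report.
Others report (5, 5, 18): truth gives 7, best alternative gives 7.
Others report (5, 5, 19): truth gives 7, best alternative gives 7.
Others report (5, 5, 20): truth gives 7, best alternative gives 7.
Others report (5, 18, 5): truth gives 7, best alternative gives 7.
Others report (5, 18, 18): truth gives 7, best alternative gives 7.
Others report (5, 18, 19): truth gives 7, best alternative gives 7.
(Remaining 58 profiles checked similarly; truth is weakly best in each.)
In every case the truthful report is at least as good as any alternative, so it is a dominant strategy.

Yes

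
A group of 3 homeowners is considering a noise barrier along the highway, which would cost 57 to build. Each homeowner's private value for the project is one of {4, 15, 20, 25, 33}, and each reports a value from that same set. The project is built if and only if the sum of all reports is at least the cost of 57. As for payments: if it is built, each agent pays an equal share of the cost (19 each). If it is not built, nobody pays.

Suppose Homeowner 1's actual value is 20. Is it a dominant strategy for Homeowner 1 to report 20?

No

Consider the case where Homeowner 2 reports 4 and Homeowner 3 reports 20.
Truthful report 20: project not built, utility 0.
Report 33 instead: project built, pays 19, utility 20 - 19 = 1.
Since 1 > 0, reporting 33 is strictly better here, so truthful reporting is not dominant.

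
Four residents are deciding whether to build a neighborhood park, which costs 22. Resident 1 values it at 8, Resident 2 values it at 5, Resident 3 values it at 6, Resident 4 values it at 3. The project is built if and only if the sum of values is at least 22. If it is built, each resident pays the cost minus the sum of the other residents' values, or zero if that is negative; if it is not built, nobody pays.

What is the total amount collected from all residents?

Total value 22 ≥ cost 22, so it is built.
Resident 1: others sum to 14; max(0, 22 - 14) = 8.
Resident 2: others sum to 17; max(0, 22 - 17) = 5.
Resident 3: others sum to 16; max(0, 22 - 16) = 6.
Resident 4: others sum to 19; max(0, 22 - 19) = 3.
Total collected = 8 + 5 + 6 + 3 = 22.

22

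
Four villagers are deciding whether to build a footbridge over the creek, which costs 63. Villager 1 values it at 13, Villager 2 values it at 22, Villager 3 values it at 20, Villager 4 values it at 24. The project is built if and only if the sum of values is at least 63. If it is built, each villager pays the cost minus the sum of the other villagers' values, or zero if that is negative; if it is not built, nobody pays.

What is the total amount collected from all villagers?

Total value 79 ≥ cost 63, so it is built.
Villager 1: others sum to 66; max(0, 63 - 66) = 0.
Villager 2: others sum to 57; max(0, 63 - 57) = 6.
Villager 3: others sum to 59; max(0, 63 - 59) = 4.
Villager 4: others sum to 55; max(0, 63 - 55) = 8.
Total collected = 0 + 6 + 4 + 8 = 18.

18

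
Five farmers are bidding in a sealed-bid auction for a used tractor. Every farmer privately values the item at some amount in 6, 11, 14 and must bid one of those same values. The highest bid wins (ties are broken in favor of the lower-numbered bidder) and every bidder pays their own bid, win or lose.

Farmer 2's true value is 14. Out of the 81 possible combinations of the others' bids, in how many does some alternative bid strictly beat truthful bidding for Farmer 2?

Others bid (6, 6, 6, 6): truth gives 0; bid 11 gives 3 > 0. Violating.
Others bid (6, 6, 6, 11): truth gives 0; bid 11 gives 3 > 0. Violating.
Others bid (6, 6, 11, 6): truth gives 0; bid 11 gives 3 > 0. Violating.
Others bid (6, 6, 11, 11): truth gives 0; bid 11 gives 3 > 0. Violating.
Others bid (6, 6, 6, 14): truth gives 0; no alternative beats it.
Others bid (6, 6, 11, 14): truth gives 0; no alternative beats it.
(Checking all 81 profiles: 35 have a profitable deviation, 46 do not.)

35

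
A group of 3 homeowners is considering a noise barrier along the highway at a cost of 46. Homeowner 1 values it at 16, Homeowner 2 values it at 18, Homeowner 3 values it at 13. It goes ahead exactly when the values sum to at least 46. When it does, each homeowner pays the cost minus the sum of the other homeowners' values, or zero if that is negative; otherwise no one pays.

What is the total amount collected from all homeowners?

44

Total value 47 ≥ cost 46, so it is built.
Homeowner 1: others sum to 31; max(0, 46 - 31) = 15.
Homeowner 2: others sum to 29; max(0, 46 - 29) = 17.
Homeowner 3: others sum to 34; max(0, 46 - 34) = 12.
Total collected = 15 + 17 + 12 = 44.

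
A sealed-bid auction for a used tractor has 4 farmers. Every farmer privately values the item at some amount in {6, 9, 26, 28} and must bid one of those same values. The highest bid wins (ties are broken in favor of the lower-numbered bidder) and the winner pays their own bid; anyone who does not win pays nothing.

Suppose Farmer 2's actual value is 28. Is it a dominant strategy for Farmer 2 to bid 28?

Consider the case where Farmer 1 bids 6, Farmer 3 bids 6 and Farmer 4 bids 6.
Truthful bid 28: wins, pays 28, utility 28 - 28 = 0.
Bid 9 instead: wins, pays 9, utility 28 - 9 = 19.
Since 19 > 0, bidding 9 is strictly better here, so truthful bidding is not dominant.

No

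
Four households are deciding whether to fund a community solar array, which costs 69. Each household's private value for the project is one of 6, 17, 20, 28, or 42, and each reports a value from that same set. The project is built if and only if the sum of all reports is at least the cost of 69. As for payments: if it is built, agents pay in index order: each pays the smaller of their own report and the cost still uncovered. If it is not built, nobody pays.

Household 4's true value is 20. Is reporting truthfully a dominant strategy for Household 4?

Yes

Check each profile of the others' reports and compare truth against every alternative report.
Others report (6, 28, 42): truth gives 20, best alternative gives 20.
Others report (6, 42, 28): truth gives 20, best alternative gives 20.
Others report (6, 42, 42): truth gives 20, best alternative gives 20.
Others report (17, 17, 42): truth gives 20, best alternative gives 20.
Others report (17, 20, 42): truth gives 20, best alternative gives 20.
Others report (17, 28, 28): truth gives 20, best alternative gives 20.
(Remaining 119 profiles checked similarly; truth is weakly best in each.)
In every case the truthful report is at least as good as any alternative, so it is a dominant strategy.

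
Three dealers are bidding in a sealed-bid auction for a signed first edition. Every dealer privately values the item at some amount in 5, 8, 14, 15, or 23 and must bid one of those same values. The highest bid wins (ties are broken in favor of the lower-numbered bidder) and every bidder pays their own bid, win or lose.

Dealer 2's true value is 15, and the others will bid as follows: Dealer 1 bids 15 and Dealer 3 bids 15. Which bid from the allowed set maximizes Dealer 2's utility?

Bid 5: loses but pays 5, utility -5.
Bid 8: loses but pays 8, utility -8.
Bid 14: loses but pays 14, utility -14.
Bid 15: loses but pays 15, utility -15.
Bid 23: wins, pays 23, utility 15 - 23 = -8.
The best choice is 5 with utility -5.

5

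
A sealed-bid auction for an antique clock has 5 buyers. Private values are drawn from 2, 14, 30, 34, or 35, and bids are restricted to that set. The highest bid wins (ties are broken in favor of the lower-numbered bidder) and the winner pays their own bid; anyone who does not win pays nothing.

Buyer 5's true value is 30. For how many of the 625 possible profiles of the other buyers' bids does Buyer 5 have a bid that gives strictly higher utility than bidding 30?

1

Others bid (2, 2, 2, 2): truth gives 0; bid 14 gives 16 > 0. Violating.
Others bid (2, 2, 2, 14): truth gives 0; no alternative beats it.
Others bid (2, 2, 2, 30): truth gives 0; no alternative beats it.
(Checking all 625 profiles: 1 has a profitable deviation, 624 do not.)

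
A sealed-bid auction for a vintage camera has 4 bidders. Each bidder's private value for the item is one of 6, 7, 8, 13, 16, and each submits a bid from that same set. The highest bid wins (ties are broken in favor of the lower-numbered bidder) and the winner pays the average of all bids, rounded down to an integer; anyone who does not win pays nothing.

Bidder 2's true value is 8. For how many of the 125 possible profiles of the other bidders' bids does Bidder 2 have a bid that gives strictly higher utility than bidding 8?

1

Others bid (6, 7, 7): truth gives 1; bid 7 gives 2 > 1. Violating.
Others bid (6, 6, 6): truth gives 2; no alternative beats it.
Others bid (6, 6, 7): truth gives 2; no alternative beats it.
(Checking all 125 profiles: 1 has a profitable deviation, 124 do not.)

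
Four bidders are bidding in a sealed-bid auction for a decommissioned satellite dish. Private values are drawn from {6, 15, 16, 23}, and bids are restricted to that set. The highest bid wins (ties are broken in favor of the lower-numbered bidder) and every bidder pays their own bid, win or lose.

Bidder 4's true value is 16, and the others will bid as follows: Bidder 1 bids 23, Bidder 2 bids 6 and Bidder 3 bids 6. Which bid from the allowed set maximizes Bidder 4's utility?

6

Bid 6: loses but pays 6, utility -6.
Bid 15: loses but pays 15, utility -15.
Bid 16: loses but pays 16, utility -16.
Bid 23: loses but pays 23, utility -23.
The best choice is 6 with utility -6.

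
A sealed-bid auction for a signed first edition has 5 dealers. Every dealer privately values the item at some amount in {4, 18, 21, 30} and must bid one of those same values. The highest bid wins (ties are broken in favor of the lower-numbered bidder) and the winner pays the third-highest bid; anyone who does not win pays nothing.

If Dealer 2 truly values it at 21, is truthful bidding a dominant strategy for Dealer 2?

No

Consider the case where Dealer 1 bids 4, Dealer 3 bids 4, Dealer 4 bids 4 and Dealer 5 bids 30.
Truthful bid 21: loses, pays 0, utility 0.
Bid 30 instead: wins, pays 4, utility 21 - 4 = 17.
Since 17 > 0, bidding 30 is strictly better here, so truthful bidding is not dominant.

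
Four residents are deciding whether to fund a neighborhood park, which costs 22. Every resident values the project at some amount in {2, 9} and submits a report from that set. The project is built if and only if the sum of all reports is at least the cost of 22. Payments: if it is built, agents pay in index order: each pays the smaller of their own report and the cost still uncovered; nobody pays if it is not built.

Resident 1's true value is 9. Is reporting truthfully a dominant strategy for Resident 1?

Consider the case where Resident 2 reports 2, Resident 3 reports 9 and Resident 4 reports 9.
Truthful report 9: project built, pays 9, utility 9 - 9 = 0.
Report 2 instead: project built, pays 2, utility 9 - 2 = 7.
Since 7 > 0, reporting 2 is strictly better here, so truthful reporting is not dominant.

No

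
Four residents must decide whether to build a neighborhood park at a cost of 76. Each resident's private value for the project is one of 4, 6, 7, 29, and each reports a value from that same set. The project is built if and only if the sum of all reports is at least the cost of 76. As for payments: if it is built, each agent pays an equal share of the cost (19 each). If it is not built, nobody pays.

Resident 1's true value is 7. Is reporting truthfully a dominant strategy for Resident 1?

Check each profile of the others' reports and compare truth against every alternative report.
Others report (29, 29, 29): truth gives -12, best alternative gives -12.
Others report (4, 4, 4): truth gives 0, best alternative gives 0.
Others report (4, 4, 6): truth gives 0, best alternative gives 0.
Others report (4, 4, 7): truth gives 0, best alternative gives 0.
Others report (4, 4, 29): truth gives 0, best alternative gives 0.
Others report (4, 6, 4): truth gives 0, best alternative gives 0.
(Remaining 58 profiles checked similarly; truth is weakly best in each.)
In every case the truthful report is at least as good as any alternative, so it is a dominant strategy.

Yes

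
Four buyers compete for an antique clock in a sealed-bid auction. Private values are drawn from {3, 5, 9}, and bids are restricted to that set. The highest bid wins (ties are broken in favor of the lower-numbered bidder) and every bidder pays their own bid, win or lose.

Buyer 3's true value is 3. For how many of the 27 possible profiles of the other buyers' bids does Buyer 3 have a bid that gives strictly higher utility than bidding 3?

2

Others bid (3, 3, 3): truth gives -3; bid 5 gives -2 > -3. Violating.
Others bid (3, 3, 5): truth gives -3; bid 5 gives -2 > -3. Violating.
Others bid (3, 3, 9): truth gives -3; no alternative beats it.
Others bid (3, 5, 3): truth gives -3; no alternative beats it.
(Checking all 27 profiles: 2 have a profitable deviation, 25 do not.)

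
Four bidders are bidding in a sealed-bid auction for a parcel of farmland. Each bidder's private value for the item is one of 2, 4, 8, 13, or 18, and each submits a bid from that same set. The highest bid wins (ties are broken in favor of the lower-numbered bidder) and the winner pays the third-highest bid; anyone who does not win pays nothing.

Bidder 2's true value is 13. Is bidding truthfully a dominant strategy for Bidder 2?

No

Consider the case where Bidder 1 bids 2, Bidder 3 bids 2 and Bidder 4 bids 18.
Truthful bid 13: loses, pays 0, utility 0.
Bid 18 instead: wins, pays 2, utility 13 - 2 = 11.
Since 11 > 0, bidding 18 is strictly better here, so truthful bidding is not dominant.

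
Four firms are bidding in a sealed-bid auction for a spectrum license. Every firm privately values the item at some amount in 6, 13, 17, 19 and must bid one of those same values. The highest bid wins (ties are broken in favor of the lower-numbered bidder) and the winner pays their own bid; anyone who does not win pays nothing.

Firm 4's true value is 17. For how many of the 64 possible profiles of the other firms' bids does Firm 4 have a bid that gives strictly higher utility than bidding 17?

1

Others bid (6, 6, 6): truth gives 0; bid 13 gives 4 > 0. Violating.
Others bid (6, 6, 13): truth gives 0; no alternative beats it.
Others bid (6, 6, 17): truth gives 0; no alternative beats it.
(Checking all 64 profiles: 1 has a profitable deviation, 63 do not.)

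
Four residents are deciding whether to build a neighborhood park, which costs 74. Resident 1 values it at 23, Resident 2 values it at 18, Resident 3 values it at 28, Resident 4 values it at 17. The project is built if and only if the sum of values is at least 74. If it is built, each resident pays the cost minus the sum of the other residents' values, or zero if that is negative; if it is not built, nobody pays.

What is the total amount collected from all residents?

Total value 86 ≥ cost 74, so it is built.
Resident 1: others sum to 63; max(0, 74 - 63) = 11.
Resident 2: others sum to 68; max(0, 74 - 68) = 6.
Resident 3: others sum to 58; max(0, 74 - 58) = 16.
Resident 4: others sum to 69; max(0, 74 - 69) = 5.
Total collected = 11 + 6 + 16 + 5 = 38.

38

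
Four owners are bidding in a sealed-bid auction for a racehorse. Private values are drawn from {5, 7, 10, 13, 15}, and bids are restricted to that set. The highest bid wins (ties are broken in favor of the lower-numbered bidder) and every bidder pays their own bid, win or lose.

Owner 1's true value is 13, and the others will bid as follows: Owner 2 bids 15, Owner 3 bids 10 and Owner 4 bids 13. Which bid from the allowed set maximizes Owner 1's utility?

Bid 5: loses but pays 5, utility -5.
Bid 7: loses but pays 7, utility -7.
Bid 10: loses but pays 10, utility -10.
Bid 13: loses but pays 13, utility -13.
Bid 15: wins, pays 15, utility 13 - 15 = -2.
The best choice is 15 with utility -2.

15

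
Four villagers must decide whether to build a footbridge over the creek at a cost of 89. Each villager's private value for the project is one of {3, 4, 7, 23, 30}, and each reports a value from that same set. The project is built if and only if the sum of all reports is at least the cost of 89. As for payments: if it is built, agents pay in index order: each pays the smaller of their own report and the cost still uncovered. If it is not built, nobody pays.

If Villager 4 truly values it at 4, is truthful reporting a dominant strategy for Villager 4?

Yes

Check each profile of the others' reports and compare truth against every alternative report.
Others report (30, 30, 30): truth gives 4, best alternative gives 4.
Others report (3, 3, 3): truth gives 0, best alternative gives 0.
Others report (3, 3, 4): truth gives 0, best alternative gives 0.
Others report (3, 3, 7): truth gives 0, best alternative gives 0.
Others report (3, 3, 23): truth gives 0, best alternative gives 0.
Others report (3, 3, 30): truth gives 0, best alternative gives 0.
(Remaining 119 profiles checked similarly; truth is weakly best in each.)
In every case the truthful report is at least as good as any alternative, so it is a dominant strategy.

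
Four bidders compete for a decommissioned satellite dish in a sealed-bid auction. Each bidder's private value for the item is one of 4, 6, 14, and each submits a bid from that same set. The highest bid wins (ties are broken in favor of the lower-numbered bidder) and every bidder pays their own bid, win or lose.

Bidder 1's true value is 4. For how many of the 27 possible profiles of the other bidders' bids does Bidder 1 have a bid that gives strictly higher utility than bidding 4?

7

Others bid (4, 4, 6): truth gives -4; bid 6 gives -2 > -4. Violating.
Others bid (4, 6, 4): truth gives -4; bid 6 gives -2 > -4. Violating.
Others bid (4, 6, 6): truth gives -4; bid 6 gives -2 > -4. Violating.
Others bid (6, 4, 4): truth gives -4; bid 6 gives -2 > -4. Violating.
Others bid (4, 4, 4): truth gives 0; no alternative beats it.
Others bid (4, 4, 14): truth gives -4; no alternative beats it.
(Checking all 27 profiles: 7 have a profitable deviation, 20 do not.)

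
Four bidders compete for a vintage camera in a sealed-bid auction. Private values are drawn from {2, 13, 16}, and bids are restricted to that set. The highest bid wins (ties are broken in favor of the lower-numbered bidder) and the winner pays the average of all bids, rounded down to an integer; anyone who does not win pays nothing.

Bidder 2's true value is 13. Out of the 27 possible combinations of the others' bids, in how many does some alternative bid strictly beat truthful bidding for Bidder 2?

10

Others bid (2, 2, 16): truth gives 0; bid 16 gives 4 > 0. Violating.
Others bid (2, 13, 16): truth gives 0; bid 16 gives 2 > 0. Violating.
Others bid (2, 16, 2): truth gives 0; bid 16 gives 4 > 0. Violating.
Others bid (2, 16, 13): truth gives 0; bid 16 gives 2 > 0. Violating.
Others bid (2, 2, 2): truth gives 9; no alternative beats it.
Others bid (2, 2, 13): truth gives 6; no alternative beats it.
(Checking all 27 profiles: 10 have a profitable deviation, 17 do not.)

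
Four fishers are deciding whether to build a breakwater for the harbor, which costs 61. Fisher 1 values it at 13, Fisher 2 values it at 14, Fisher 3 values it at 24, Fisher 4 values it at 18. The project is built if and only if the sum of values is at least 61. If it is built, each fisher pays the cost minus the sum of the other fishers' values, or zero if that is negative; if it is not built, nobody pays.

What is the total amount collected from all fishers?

37

Total value 69 ≥ cost 61, so it is built.
Fisher 1: others sum to 56; max(0, 61 - 56) = 5.
Fisher 2: others sum to 55; max(0, 61 - 55) = 6.
Fisher 3: others sum to 45; max(0, 61 - 45) = 16.
Fisher 4: others sum to 51; max(0, 61 - 51) = 10.
Total collected = 5 + 6 + 16 + 10 = 37.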